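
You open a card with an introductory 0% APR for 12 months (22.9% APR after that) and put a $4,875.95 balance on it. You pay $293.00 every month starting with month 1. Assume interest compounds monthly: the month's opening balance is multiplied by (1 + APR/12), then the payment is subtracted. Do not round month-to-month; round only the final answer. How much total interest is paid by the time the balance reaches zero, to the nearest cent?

Promo months 1–12 at r₀ = 0%/12 = 0; months 13+ at r₁ = 22.9%/12 = 0.0190833.
After month 12 (no interest yet): B = $4,875.95 − 12·$293.00 = $1,359.95.
Then at r₁ with $293.00/mo: n₂ = −ln(1 − r₁·B/P)/ln(1+r₁) ≈ 4.91 → 5 more payments.
Total paid = 16·$293.00 + $265.77 = $4,953.77; interest = $4,953.77 − $4,875.95 = $77.82.

$77.82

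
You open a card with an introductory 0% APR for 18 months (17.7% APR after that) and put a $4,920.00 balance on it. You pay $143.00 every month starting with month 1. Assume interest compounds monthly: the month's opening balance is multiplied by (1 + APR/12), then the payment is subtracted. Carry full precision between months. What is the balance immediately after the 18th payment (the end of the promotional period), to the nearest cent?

$2,346.00

Promo months 1–18 at r₀ = 0%/12 = 0; months 19+ at r₁ = 17.7%/12 = 0.01475.
After month 18 (no interest yet): B = $4,920.00 − 18·$143.00 = $2,346.00.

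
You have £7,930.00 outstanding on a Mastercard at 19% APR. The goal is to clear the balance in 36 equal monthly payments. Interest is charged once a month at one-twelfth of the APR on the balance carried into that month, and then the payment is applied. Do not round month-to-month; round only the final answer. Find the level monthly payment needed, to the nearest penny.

Monthly rate r = 19%/12 = 1.58333% = 0.0158333.
Level-payment amortization: P = B₀·r / (1 − (1+r)^(−n)) = 7930.00·0.0158333 / (1 − 1.01583^(−36)).
Denominator 1 − (1+r)^(−36) = 0.431943602.
P = 125.558 / 0.431943602 ≈ 290.68.

£290.68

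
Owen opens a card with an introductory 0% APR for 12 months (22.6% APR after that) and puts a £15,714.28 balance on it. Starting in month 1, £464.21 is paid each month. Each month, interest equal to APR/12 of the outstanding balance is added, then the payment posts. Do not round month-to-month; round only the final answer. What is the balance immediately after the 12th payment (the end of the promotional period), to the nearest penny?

Promo months 1–12 at r₀ = 0%/12 = 0; months 13+ at r₁ = 22.6%/12 = 0.0188333.
After month 12 (no interest yet): B = £15,714.28 − 12·£464.21 = £10,143.76.

£10,143.76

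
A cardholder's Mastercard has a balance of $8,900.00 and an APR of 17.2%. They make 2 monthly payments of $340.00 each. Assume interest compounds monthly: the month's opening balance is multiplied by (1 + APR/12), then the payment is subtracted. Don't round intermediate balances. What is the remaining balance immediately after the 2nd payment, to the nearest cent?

Monthly rate r = 17.2%/12 = 1.43333% = 0.0143333.
Each month: B ← B·(1+r) − $340.00.
Month 1: interest $127.57; balance after payment $8,687.57.
Month 2: interest $124.52; balance after payment $8,472.09.

$8,472.09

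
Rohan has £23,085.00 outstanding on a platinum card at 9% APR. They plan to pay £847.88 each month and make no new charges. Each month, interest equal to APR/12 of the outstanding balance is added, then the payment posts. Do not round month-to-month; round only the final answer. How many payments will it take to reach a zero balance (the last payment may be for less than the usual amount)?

31 months

Monthly rate r = 9%/12 = 0.75% = 0.0075.
Recurrence: B ← B·(1+r) − £847.88.
Month 1: interest £173.14; balance after payment £22,410.26.
Month 2: interest £168.08; balance after payment £21,730.45.
Closed form: n = −ln(1 − rB₀/P)/ln(1+r) = −ln(0.7958)/ln(1.0075) ≈ 30.568, so the balance reaches zero during payment 31.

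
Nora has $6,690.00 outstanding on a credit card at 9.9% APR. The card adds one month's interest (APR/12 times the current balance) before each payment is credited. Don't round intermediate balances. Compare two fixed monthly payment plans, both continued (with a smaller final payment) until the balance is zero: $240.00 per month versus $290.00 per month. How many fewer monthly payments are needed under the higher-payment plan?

Monthly rate r = 9.9%/12 = 0.825% = 0.00825.
At $240.00/mo: n = ⌈−ln(1 − rB₀/P)/ln(1+r)⌉ = 32 payments (last $193.63); total interest = total paid − $6,690.00 = $943.63.
At $290.00/mo: 26 payments (last $201.83); total interest $761.83.
Payments saved = 32 − 26 = 6.

6 fewer payments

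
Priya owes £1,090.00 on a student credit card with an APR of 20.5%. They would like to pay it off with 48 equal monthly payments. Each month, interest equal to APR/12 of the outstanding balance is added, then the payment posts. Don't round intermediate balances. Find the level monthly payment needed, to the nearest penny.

Monthly rate r = 20.5%/12 = 1.70833% = 0.0170833.
Level-payment amortization: P = B₀·r / (1 − (1+r)^(−n)) = 1090.00·0.0170833 / (1 − 1.01708^(−48)).
Denominator 1 − (1+r)^(−48) = 0.556507592.
P = 18.6208 / 0.556507592 ≈ 33.46.

£33.46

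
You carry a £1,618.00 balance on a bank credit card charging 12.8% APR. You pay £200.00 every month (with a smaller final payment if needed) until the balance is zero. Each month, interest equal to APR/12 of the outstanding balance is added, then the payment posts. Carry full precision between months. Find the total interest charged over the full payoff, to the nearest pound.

Monthly rate r = 12.8%/12 = 1.06667% = 0.0106667.
Payoff takes n = ⌈−ln(1 − rB₀/P)/ln(1+r)⌉ = ⌈8.506⌉ = 9 payments; the last is £101.38.
Total paid = 8·£200.00 + £101.38 = £1,701.38.
Total interest = total paid − principal = £1,701.38 − £1,618.00 = £83.38.

£83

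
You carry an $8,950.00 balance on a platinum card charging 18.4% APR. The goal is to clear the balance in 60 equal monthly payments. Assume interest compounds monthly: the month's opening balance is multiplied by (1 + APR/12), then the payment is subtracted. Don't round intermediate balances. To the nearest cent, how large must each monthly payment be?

Monthly rate r = 18.4%/12 = 1.53333% = 0.0153333.
Level-payment amortization: P = B₀·r / (1 − (1+r)^(−n)) = 8950.00·0.0153333 / (1 − 1.01533^(−60)).
Denominator 1 − (1+r)^(−60) = 0.598688742.
P = 137.233 / 0.598688742 ≈ 229.22.

$229.22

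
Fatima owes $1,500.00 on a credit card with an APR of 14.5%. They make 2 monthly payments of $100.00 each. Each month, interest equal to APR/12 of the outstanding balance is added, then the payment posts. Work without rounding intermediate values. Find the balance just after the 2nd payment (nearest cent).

Monthly rate r = 14.5%/12 = 1.20833% = 0.0120833.
Each month: B ← B·(1+r) − $100.00.
Month 1: interest $18.12; balance after payment $1,418.12.
Month 2: interest $17.14; balance after payment $1,335.26.

$1,335.26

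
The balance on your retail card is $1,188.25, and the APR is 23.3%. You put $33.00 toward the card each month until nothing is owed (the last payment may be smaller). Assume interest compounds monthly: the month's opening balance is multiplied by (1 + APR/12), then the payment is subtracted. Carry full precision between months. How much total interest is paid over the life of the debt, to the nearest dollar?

Monthly rate r = 23.3%/12 = 1.94167% = 0.0194167.
Payoff takes n = ⌈−ln(1 − rB₀/P)/ln(1+r)⌉ = ⌈62.460⌉ = 63 payments; the last is $15.25.
Total paid = 62·$33.00 + $15.25 = $2,061.25.
Total interest = total paid − principal = $2,061.25 − $1,188.25 = $873.00.

$873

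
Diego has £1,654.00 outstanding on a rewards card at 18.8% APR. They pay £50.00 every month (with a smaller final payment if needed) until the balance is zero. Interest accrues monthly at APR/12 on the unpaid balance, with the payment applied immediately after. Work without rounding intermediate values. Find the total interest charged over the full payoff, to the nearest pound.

Monthly rate r = 18.8%/12 = 1.56667% = 0.0156667.
Payoff takes n = ⌈−ln(1 − rB₀/P)/ln(1+r)⌉ = ⌈46.981⌉ = 47 payments; the last is £49.08.
Total paid = 46·£50.00 + £49.08 = £2,349.08.
Total interest = total paid − principal = £2,349.08 − £1,654.00 = £695.08.

£695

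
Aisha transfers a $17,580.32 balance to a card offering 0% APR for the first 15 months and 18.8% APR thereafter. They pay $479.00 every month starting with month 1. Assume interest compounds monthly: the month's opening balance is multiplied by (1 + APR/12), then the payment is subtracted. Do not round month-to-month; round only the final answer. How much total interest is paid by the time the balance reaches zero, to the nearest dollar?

$2,409

Promo months 1–15 at r₀ = 0%/12 = 0; months 16+ at r₁ = 18.8%/12 = 0.0156667.
After month 15 (no interest yet): B = $17,580.32 − 15·$479.00 = $10,395.32.
Then at r₁ with $479.00/mo: n₂ = −ln(1 − r₁·B/P)/ln(1+r₁) ≈ 26.73 → 27 more payments.
Total paid = 41·$479.00 + $350.16 = $19,989.16; interest = $19,989.16 − $17,580.32 = $2,408.84.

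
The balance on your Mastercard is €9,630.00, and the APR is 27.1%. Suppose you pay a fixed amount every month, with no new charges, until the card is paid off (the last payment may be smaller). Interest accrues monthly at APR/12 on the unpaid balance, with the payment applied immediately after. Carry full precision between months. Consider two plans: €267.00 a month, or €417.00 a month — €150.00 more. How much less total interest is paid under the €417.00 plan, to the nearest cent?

Monthly rate r = 27.1%/12 = 2.25833% = 0.0225833.
At €267.00/mo: n = ⌈−ln(1 − rB₀/P)/ln(1+r)⌉ = 76 payments (last €119.26); total interest = total paid − €9,630.00 = €10,514.26.
At €417.00/mo: 34 payments (last €3.77); total interest €4,134.77.
Interest saved = €10,514.26 − €4,134.77 = €6,379.49.

€6,379.49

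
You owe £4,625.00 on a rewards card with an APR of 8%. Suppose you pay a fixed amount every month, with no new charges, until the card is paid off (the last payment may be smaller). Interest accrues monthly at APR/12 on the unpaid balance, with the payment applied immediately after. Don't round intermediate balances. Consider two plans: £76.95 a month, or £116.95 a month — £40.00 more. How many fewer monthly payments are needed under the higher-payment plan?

31 fewer payments

Monthly rate r = 8%/12 = 0.666667% = 0.00666667.
At £76.95/mo: n = ⌈−ln(1 − rB₀/P)/ln(1+r)⌉ = 78 payments (last £4.09); total interest = total paid − £4,625.00 = £1,304.24.
At £116.95/mo: 47 payments (last £6.97); total interest £761.67.
Payments saved = 78 − 47 = 31.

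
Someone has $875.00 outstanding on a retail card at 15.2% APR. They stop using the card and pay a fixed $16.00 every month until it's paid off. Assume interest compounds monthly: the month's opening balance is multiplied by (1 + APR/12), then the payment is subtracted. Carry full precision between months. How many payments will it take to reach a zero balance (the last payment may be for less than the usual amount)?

Monthly rate r = 15.2%/12 = 1.26667% = 0.0126667.
Recurrence: B ← B·(1+r) − $16.00.
Month 1: interest $11.08; balance after payment $870.08.
Month 2: interest $11.02; balance after payment $865.10.
Closed form: n = −ln(1 − rB₀/P)/ln(1+r) = −ln(0.30729)/ln(1.01267) ≈ 93.743, so the balance reaches zero during payment 94.

94 months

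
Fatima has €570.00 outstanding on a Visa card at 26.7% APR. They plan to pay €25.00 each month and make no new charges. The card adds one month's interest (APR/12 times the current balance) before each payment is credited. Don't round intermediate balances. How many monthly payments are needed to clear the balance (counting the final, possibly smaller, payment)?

Monthly rate r = 26.7%/12 = 2.225% = 0.02225.
Recurrence: B ← B·(1+r) − €25.00.
Month 1: interest €12.68; balance after payment €557.68.
Month 2: interest €12.41; balance after payment €545.09.
Closed form: n = −ln(1 − rB₀/P)/ln(1+r) = −ln(0.4927)/ln(1.02225) ≈ 32.166, so the balance reaches zero during payment 33.

33 months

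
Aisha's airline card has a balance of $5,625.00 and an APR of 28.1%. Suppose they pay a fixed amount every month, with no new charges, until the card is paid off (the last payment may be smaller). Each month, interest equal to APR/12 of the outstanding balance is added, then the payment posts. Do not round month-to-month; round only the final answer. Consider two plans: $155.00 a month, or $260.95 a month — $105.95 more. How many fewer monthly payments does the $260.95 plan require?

Monthly rate r = 28.1%/12 = 2.34167% = 0.0234167.
At $155.00/mo: n = ⌈−ln(1 − rB₀/P)/ln(1+r)⌉ = 82 payments (last $140.07); total interest = total paid − $5,625.00 = $7,070.07.
At $260.95/mo: 31 payments (last $94.54); total interest $2,298.04.
Payments saved = 82 − 31 = 51.

51 fewer payments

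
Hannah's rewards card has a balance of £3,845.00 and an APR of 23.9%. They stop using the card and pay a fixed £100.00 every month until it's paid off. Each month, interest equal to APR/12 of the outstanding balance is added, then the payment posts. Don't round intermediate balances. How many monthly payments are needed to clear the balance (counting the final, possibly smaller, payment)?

Monthly rate r = 23.9%/12 = 1.99167% = 0.0199167.
Recurrence: B ← B·(1+r) − £100.00.
Month 1: interest £76.58; balance after payment £3,821.58.
Month 2: interest £76.11; balance after payment £3,797.69.
Closed form: n = −ln(1 − rB₀/P)/ln(1+r) = −ln(0.2342)/ln(1.01992) ≈ 73.605, so the balance reaches zero during payment 74.

74 months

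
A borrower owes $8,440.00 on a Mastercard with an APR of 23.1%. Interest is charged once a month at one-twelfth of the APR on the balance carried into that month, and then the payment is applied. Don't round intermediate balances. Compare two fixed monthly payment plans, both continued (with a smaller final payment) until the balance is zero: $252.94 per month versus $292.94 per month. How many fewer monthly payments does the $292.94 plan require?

11 fewer payments

Monthly rate r = 23.1%/12 = 1.925% = 0.01925.
At $252.94/mo: n = ⌈−ln(1 − rB₀/P)/ln(1+r)⌉ = 54 payments (last $233.38); total interest = total paid − $8,440.00 = $5,199.20.
At $292.94/mo: 43 payments (last $123.71); total interest $3,987.19.
Payments saved = 54 − 43 = 11.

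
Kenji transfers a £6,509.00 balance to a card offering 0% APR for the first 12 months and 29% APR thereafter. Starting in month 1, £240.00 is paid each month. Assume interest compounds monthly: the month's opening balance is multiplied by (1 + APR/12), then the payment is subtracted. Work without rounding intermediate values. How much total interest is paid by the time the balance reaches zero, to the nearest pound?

Promo months 1–12 at r₀ = 0%/12 = 0; months 13+ at r₁ = 29%/12 = 0.0241667.
After month 12 (no interest yet): B = £6,509.00 − 12·£240.00 = £3,629.00.
Then at r₁ with £240.00/mo: n₂ = −ln(1 − r₁·B/P)/ln(1+r₁) ≈ 19.05 → 20 more payments.
Total paid = 31·£240.00 + £11.04 = £7,451.04; interest = £7,451.04 − £6,509.00 = £942.04.

£942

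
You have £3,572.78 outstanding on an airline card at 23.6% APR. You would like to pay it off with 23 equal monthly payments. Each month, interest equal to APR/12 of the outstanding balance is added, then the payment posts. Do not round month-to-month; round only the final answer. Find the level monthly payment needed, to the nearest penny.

Monthly rate r = 23.6%/12 = 1.96667% = 0.0196667.
Level-payment amortization: P = B₀·r / (1 − (1+r)^(−n)) = 3572.78·0.0196667 / (1 − 1.01967^(−23)).
Denominator 1 − (1+r)^(−23) = 0.361058808.
P = 70.2647 / 0.361058808 ≈ 194.61.

£194.61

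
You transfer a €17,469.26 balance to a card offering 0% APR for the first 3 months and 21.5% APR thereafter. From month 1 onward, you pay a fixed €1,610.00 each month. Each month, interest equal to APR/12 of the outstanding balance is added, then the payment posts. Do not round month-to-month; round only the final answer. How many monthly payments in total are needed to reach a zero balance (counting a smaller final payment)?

Promo months 1–3 at r₀ = 0%/12 = 0; months 4+ at r₁ = 21.5%/12 = 0.0179167.
After month 3 (no interest yet): B = €17,469.26 − 3·€1,610.00 = €12,639.26.
Then at r₁ with €1,610.00/mo: n₂ = −ln(1 − r₁·B/P)/ln(1+r₁) ≈ 8.54 → 9 more payments.

12 months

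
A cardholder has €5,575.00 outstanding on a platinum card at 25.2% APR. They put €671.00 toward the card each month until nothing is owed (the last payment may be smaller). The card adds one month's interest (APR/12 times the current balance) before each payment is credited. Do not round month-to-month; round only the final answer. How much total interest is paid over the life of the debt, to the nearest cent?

€616.87

Monthly rate r = 25.2%/12 = 2.1% = 0.021.
Payoff takes n = ⌈−ln(1 − rB₀/P)/ln(1+r)⌉ = ⌈9.226⌉ = 10 payments; the last is €152.87.
Total paid = 9·€671.00 + €152.87 = €6,191.87.
Total interest = total paid − principal = €6,191.87 − €5,575.00 = €616.87.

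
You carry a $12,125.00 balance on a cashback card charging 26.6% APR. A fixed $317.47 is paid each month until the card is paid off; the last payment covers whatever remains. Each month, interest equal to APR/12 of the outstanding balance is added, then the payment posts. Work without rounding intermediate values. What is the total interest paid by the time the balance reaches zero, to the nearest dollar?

Monthly rate r = 26.6%/12 = 2.21667% = 0.0221667.
Payoff takes n = ⌈−ln(1 − rB₀/P)/ln(1+r)⌉ = ⌈85.508⌉ = 86 payments; the last is $162.09.
Total paid = 85·$317.47 + $162.09 = $27,147.04.
Total interest = total paid − principal = $27,147.04 − $12,125.00 = $15,022.04.

$15,022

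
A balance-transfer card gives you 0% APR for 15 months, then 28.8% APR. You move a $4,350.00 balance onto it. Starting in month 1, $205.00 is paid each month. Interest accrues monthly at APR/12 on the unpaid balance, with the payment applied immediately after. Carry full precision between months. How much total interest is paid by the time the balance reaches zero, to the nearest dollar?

Promo months 1–15 at r₀ = 0%/12 = 0; months 16+ at r₁ = 28.8%/12 = 0.024.
After month 15 (no interest yet): B = $4,350.00 − 15·$205.00 = $1,275.00.
Then at r₁ with $205.00/mo: n₂ = −ln(1 − r₁·B/P)/ln(1+r₁) ≈ 6.82 → 7 more payments.
Total paid = 21·$205.00 + $167.70 = $4,472.70; interest = $4,472.70 − $4,350.00 = $122.70.

$123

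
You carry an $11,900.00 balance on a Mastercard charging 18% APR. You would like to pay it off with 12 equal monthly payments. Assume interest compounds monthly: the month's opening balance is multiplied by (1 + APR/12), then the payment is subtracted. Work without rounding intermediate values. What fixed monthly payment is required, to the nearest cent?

Monthly rate r = 18%/12 = 1.5% = 0.015.
Level-payment amortization: P = B₀·r / (1 − (1+r)^(−n)) = 11900.00·0.015 / (1 − 1.015^(−12)).
Denominator 1 − (1+r)^(−12) = 0.163612578.
P = 178.5 / 0.163612578 ≈ 1090.99.

$1,090.99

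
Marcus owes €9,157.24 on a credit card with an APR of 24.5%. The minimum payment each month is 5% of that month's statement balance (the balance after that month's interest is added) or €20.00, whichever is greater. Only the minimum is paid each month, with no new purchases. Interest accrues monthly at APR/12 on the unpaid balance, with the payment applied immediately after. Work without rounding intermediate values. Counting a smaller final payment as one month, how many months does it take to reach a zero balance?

Monthly rate r = 24.5%/12 = 2.04167% = 0.0204167.
While 5% of the post-interest balance exceeds €20.00, each month B ← (B·(1+r))·(1 − 0.05), i.e. B shrinks by the factor (1+r)·0.95 = 0.9694.
This holds for months 1–102. Entering month 103 the balance is €384.49; 5% of the post-interest balance is now below €20.00, so the flat €20.00 minimum applies from here.
From month 103 a fixed €20.00 at rate r clears €384.49 in 25 more payments. Total: 102 + 25 = 127 months.

127 months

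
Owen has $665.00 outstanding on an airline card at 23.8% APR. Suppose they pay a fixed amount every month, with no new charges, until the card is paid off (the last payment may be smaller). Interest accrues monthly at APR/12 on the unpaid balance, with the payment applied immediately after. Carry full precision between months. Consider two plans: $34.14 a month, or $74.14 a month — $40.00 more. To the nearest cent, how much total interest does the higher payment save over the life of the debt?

$109.35

Monthly rate r = 23.8%/12 = 1.98333% = 0.0198333.
At $34.14/mo: n = ⌈−ln(1 − rB₀/P)/ln(1+r)⌉ = 25 payments (last $29.50); total interest = total paid − $665.00 = $183.86.
At $74.14/mo: 10 payments (last $72.25); total interest $74.51.
Interest saved = $183.86 − $74.51 = $109.35.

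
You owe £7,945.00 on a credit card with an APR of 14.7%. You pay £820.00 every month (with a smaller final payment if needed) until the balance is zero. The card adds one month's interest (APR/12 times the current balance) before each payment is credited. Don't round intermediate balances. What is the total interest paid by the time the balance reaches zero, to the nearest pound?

Monthly rate r = 14.7%/12 = 1.225% = 0.01225.
Payoff takes n = ⌈−ln(1 − rB₀/P)/ln(1+r)⌉ = ⌈10.377⌉ = 11 payments; the last is £310.35.
Total paid = 10·£820.00 + £310.35 = £8,510.35.
Total interest = total paid − principal = £8,510.35 − £7,945.00 = £565.35.

£565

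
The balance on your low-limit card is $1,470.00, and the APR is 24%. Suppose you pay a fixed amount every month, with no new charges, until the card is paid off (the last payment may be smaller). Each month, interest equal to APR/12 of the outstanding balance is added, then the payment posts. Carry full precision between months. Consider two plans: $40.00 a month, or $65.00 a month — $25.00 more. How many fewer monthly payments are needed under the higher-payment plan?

37 fewer payments

Monthly rate r = 24%/12 = 2% = 0.02.
At $40.00/mo: n = ⌈−ln(1 − rB₀/P)/ln(1+r)⌉ = 68 payments (last $2.55); total interest = total paid − $1,470.00 = $1,212.55.
At $65.00/mo: 31 payments (last $26.29); total interest $506.29.
Payments saved = 68 − 31 = 37.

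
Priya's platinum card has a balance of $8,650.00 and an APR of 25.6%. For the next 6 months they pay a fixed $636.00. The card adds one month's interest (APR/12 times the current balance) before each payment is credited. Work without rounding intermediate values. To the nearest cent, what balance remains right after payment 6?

Monthly rate r = 25.6%/12 = 2.13333% = 0.0213333.
Each month: B ← B·(1+r) − $636.00.
Month 1: interest $184.53; balance after payment $8,198.53.
Month 2: interest $174.90; balance after payment $7,737.44.
Month 3: interest $165.07; balance after payment $7,266.50.
Month 4: interest $155.02; balance after payment $6,785.52.
Month 5: interest $144.76; balance after payment $6,294.28.
Month 6: interest $134.28; balance after payment $5,792.56.

$5,792.56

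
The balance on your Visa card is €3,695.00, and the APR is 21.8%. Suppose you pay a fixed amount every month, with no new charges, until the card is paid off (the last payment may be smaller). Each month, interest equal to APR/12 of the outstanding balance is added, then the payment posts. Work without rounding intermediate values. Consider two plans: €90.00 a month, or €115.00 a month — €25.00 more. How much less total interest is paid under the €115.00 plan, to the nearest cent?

Monthly rate r = 21.8%/12 = 1.81667% = 0.0181667.
At €90.00/mo: n = ⌈−ln(1 − rB₀/P)/ln(1+r)⌉ = 77 payments (last €7.69); total interest = total paid − €3,695.00 = €3,152.69.
At €115.00/mo: 49 payments (last €78.04); total interest €1,903.04.
Interest saved = €3,152.69 − €1,903.04 = €1,249.65.

€1,249.65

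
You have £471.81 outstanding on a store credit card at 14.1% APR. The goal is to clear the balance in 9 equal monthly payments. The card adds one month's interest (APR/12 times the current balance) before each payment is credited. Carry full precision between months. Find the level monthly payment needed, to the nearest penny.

£55.55

Monthly rate r = 14.1%/12 = 1.175% = 0.01175.
Level-payment amortization: P = B₀·r / (1 − (1+r)^(−n)) = 471.81·0.01175 / (1 − 1.01175^(−9)).
Denominator 1 − (1+r)^(−9) = 0.0997957014.
P = 5.54377 / 0.0997957014 ≈ 55.55.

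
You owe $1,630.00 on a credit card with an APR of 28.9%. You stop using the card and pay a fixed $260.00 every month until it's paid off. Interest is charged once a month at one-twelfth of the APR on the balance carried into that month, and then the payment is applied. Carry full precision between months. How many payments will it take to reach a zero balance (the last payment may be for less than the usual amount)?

7 payments

Monthly rate r = 28.9%/12 = 2.40833% = 0.0240833.
Recurrence: B ← B·(1+r) − $260.00.
Month 1: interest $39.26; balance after payment $1,409.26.
Month 2: interest $33.94; balance after payment $1,183.20.
Closed form: n = −ln(1 − rB₀/P)/ln(1+r) = −ln(0.84902)/ln(1.02408) ≈ 6.878, so the balance reaches zero during payment 7.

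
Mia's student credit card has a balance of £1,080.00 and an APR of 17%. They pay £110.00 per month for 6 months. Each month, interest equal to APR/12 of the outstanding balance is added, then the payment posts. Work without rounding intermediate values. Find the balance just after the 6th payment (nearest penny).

£491.29

Monthly rate r = 17%/12 = 1.41667% = 0.0141667.
Each month: B ← B·(1+r) − £110.00.
Month 1: interest £15.30; balance after payment £985.30.
Month 2: interest £13.96; balance after payment £889.26.
Month 3: interest £12.60; balance after payment £791.86.
Month 4: interest £11.22; balance after payment £693.07.
Month 5: interest £9.82; balance after payment £592.89.
Month 6: interest £8.40; balance after payment £491.29.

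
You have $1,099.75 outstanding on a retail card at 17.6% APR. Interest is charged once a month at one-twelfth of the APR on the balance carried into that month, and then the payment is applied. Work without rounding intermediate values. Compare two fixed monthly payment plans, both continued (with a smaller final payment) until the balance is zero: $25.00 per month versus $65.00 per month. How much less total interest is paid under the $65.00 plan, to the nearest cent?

Monthly rate r = 17.6%/12 = 1.46667% = 0.0146667.
At $25.00/mo: n = ⌈−ln(1 − rB₀/P)/ln(1+r)⌉ = 72 payments (last $4.13); total interest = total paid − $1,099.75 = $679.38.
At $65.00/mo: 20 payments (last $38.39); total interest $173.64.
Interest saved = $679.38 − $173.64 = $505.74.

$505.74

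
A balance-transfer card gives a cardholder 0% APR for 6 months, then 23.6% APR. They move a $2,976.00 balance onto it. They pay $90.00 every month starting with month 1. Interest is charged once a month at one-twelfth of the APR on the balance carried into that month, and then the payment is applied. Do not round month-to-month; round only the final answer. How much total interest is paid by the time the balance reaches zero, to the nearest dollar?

Promo months 1–6 at r₀ = 0%/12 = 0; months 7+ at r₁ = 23.6%/12 = 0.0196667.
After month 6 (no interest yet): B = $2,976.00 − 6·$90.00 = $2,436.00.
Then at r₁ with $90.00/mo: n₂ = −ln(1 − r₁·B/P)/ln(1+r₁) ≈ 39.02 → 40 more payments.
Total paid = 45·$90.00 + $1.85 = $4,051.85; interest = $4,051.85 − $2,976.00 = $1,075.85.

$1,076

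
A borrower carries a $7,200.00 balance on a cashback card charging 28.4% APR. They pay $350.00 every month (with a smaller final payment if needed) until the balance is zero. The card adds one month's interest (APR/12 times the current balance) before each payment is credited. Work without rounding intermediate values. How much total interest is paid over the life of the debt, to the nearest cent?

$2,784.38

Monthly rate r = 28.4%/12 = 2.36667% = 0.0236667.
Payoff takes n = ⌈−ln(1 − rB₀/P)/ln(1+r)⌉ = ⌈28.524⌉ = 29 payments; the last is $184.38.
Total paid = 28·$350.00 + $184.38 = $9,984.38.
Total interest = total paid − principal = $9,984.38 − $7,200.00 = $2,784.38.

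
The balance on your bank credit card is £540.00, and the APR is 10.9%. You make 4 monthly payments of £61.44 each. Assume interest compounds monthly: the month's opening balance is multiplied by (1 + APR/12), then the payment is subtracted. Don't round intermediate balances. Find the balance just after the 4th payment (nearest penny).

Monthly rate r = 10.9%/12 = 0.908333% = 0.00908333.
Each month: B ← B·(1+r) − £61.44.
Month 1: interest £4.91; balance after payment £483.46.
Month 2: interest £4.39; balance after payment £426.42.
Month 3: interest £3.87; balance after payment £368.85.
Month 4: interest £3.35; balance after payment £310.76.

£310.76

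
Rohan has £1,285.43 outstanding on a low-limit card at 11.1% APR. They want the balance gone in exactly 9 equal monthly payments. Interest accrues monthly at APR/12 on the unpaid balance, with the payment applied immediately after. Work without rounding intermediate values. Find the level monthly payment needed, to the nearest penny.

£149.51

Monthly rate r = 11.1%/12 = 0.925% = 0.00925.
Level-payment amortization: P = B₀·r / (1 − (1+r)^(−n)) = 1285.43·0.00925 / (1 − 1.00925^(−9)).
Denominator 1 − (1+r)^(−9) = 0.0795267387.
P = 11.8902 / 0.0795267387 ≈ 149.51.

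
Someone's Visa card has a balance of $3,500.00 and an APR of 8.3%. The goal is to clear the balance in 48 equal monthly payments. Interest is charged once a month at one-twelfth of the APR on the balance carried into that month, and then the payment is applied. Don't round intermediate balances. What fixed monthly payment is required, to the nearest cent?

$85.94

Monthly rate r = 8.3%/12 = 0.691667% = 0.00691667.
Level-payment amortization: P = B₀·r / (1 − (1+r)^(−n)) = 3500.00·0.00691667 / (1 − 1.00692^(−48)).
Denominator 1 − (1+r)^(−48) = 0.281692192.
P = 24.2083 / 0.281692192 ≈ 85.94.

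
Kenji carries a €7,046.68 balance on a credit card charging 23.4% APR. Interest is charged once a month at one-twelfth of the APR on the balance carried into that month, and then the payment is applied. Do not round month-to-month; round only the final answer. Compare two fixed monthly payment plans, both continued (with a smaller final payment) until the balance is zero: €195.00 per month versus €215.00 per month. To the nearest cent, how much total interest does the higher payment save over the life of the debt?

€968.39

Monthly rate r = 23.4%/12 = 1.95% = 0.0195.
At €195.00/mo: n = ⌈−ln(1 − rB₀/P)/ln(1+r)⌉ = 64 payments (last €30.33); total interest = total paid − €7,046.68 = €5,268.65.
At €215.00/mo: 53 payments (last €166.94); total interest €4,300.26.
Interest saved = €5,268.65 − €4,300.26 = €968.39.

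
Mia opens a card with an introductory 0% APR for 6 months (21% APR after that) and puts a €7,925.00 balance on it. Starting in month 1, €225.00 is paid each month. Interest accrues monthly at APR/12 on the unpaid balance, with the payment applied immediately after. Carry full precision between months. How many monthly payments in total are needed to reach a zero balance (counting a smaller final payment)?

Promo months 1–6 at r₀ = 0%/12 = 0; months 7+ at r₁ = 21%/12 = 0.0175.
After month 6 (no interest yet): B = €7,925.00 − 6·€225.00 = €6,575.00.
Then at r₁ with €225.00/mo: n₂ = −ln(1 − r₁·B/P)/ln(1+r₁) ≈ 41.28 → 42 more payments.

48 payments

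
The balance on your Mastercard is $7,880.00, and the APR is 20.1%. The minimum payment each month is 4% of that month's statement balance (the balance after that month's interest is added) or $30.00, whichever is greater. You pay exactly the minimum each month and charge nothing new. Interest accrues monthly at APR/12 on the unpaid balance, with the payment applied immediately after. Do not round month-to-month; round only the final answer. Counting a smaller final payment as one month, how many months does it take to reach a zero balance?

Monthly rate r = 20.1%/12 = 1.675% = 0.01675.
While 4% of the post-interest balance exceeds $30.00, each month B ← (B·(1+r))·(1 − 0.04), i.e. B shrinks by the factor (1+r)·0.96 = 0.97608.
This holds for months 1–98. Entering month 99 the balance is $734.68; 4% of the post-interest balance is now below $30.00, so the flat $30.00 minimum applies from here.
From month 99 a fixed $30.00 at rate r clears $734.68 in 32 more payments. Total: 98 + 32 = 130 months.

130 months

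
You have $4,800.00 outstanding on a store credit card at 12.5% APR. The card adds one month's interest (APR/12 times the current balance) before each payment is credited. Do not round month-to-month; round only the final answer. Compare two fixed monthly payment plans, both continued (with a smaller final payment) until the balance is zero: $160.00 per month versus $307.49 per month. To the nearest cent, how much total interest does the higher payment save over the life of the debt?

Monthly rate r = 12.5%/12 = 1.04167% = 0.0104167.
At $160.00/mo: n = ⌈−ln(1 − rB₀/P)/ln(1+r)⌉ = 37 payments (last $25.33); total interest = total paid − $4,800.00 = $985.33.
At $307.49/mo: 18 payments (last $38.58); total interest $465.91.
Interest saved = $985.33 − $465.91 = $519.42.

$519.42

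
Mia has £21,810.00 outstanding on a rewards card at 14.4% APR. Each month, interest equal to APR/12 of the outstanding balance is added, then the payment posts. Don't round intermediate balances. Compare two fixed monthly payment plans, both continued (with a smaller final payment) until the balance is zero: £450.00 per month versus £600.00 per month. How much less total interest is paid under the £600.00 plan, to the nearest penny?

£4,045.67

Monthly rate r = 14.4%/12 = 1.2% = 0.012.
At £450.00/mo: n = ⌈−ln(1 − rB₀/P)/ln(1+r)⌉ = 74 payments (last £20.17); total interest = total paid − £21,810.00 = £11,060.17.
At £600.00/mo: 49 payments (last £24.50); total interest £7,014.50.
Interest saved = £11,060.17 − £7,014.50 = £4,045.67.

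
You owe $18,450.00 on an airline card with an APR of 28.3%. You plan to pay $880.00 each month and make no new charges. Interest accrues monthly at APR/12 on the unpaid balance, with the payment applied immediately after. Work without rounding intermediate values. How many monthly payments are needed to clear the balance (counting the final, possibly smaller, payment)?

Monthly rate r = 28.3%/12 = 2.35833% = 0.0235833.
Recurrence: B ← B·(1+r) − $880.00.
Month 1: interest $435.11; balance after payment $18,005.11.
Month 2: interest $424.62; balance after payment $17,549.73.
Closed form: n = −ln(1 − rB₀/P)/ln(1+r) = −ln(0.50555)/ln(1.02358) ≈ 29.263, so the balance reaches zero during payment 30.

30 months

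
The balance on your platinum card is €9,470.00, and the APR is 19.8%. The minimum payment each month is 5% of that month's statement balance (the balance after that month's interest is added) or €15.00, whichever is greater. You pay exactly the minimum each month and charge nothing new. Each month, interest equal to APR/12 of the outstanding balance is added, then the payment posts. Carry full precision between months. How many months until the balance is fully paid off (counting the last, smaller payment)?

124 months

Monthly rate r = 19.8%/12 = 1.65% = 0.0165.
While 5% of the post-interest balance exceeds €15.00, each month B ← (B·(1+r))·(1 − 0.05), i.e. B shrinks by the factor (1+r)·0.95 = 0.96567.
This holds for months 1–100. Entering month 101 the balance is €288.04; 5% of the post-interest balance is now below €15.00, so the flat €15.00 minimum applies from here.
From month 101 a fixed €15.00 at rate r clears €288.04 in 24 more payments. Total: 100 + 24 = 124 months.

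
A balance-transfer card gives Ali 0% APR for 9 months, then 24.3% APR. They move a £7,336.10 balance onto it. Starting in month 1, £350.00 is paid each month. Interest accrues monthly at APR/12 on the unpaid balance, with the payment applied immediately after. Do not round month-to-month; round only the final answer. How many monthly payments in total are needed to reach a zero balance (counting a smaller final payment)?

Promo months 1–9 at r₀ = 0%/12 = 0; months 10+ at r₁ = 24.3%/12 = 0.02025.
After month 9 (no interest yet): B = £7,336.10 − 9·£350.00 = £4,186.10.
Then at r₁ with £350.00/mo: n₂ = −ln(1 − r₁·B/P)/ln(1+r₁) ≈ 13.83 → 14 more payments.

23 months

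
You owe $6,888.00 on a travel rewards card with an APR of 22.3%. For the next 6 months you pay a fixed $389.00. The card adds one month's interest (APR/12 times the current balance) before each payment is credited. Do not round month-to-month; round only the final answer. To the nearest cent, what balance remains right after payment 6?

Monthly rate r = 22.3%/12 = 1.85833% = 0.0185833.
Each month: B ← B·(1+r) − $389.00.
Month 1: interest $128.00; balance after payment $6,627.00.
Month 2: interest $123.15; balance after payment $6,361.15.
Month 3: interest $118.21; balance after payment $6,090.37.
Month 4: interest $113.18; balance after payment $5,814.54.
Month 5: interest $108.05; balance after payment $5,533.60.
Month 6: interest $102.83; balance after payment $5,247.43.

$5,247.43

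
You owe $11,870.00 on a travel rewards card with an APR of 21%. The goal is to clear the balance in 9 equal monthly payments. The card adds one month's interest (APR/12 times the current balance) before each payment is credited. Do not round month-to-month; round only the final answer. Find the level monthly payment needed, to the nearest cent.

$1,436.96

Monthly rate r = 21%/12 = 1.75% = 0.0175.
Level-payment amortization: P = B₀·r / (1 − (1+r)^(−n)) = 11870.00·0.0175 / (1 − 1.0175^(−9)).
Denominator 1 − (1+r)^(−9) = 0.144558651.
P = 207.725 / 0.144558651 ≈ 1436.96.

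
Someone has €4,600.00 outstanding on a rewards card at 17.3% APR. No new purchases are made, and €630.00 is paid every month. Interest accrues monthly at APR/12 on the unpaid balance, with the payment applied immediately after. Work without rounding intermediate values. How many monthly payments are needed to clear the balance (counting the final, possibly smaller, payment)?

Monthly rate r = 17.3%/12 = 1.44167% = 0.0144167.
Recurrence: B ← B·(1+r) − €630.00.
Month 1: interest €66.32; balance after payment €4,036.32.
Month 2: interest €58.19; balance after payment €3,464.51.
Closed form: n = −ln(1 − rB₀/P)/ln(1+r) = −ln(0.89474)/ln(1.01442) ≈ 7.771, so the balance reaches zero during payment 8.

8 months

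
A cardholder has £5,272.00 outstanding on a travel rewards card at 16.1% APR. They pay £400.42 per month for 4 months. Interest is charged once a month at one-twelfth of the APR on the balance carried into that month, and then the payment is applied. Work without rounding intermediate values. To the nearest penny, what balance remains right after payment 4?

Monthly rate r = 16.1%/12 = 1.34167% = 0.0134167.
Each month: B ← B·(1+r) − £400.42.
Month 1: interest £70.73; balance after payment £4,942.31.
Month 2: interest £66.31; balance after payment £4,608.20.
Month 3: interest £61.83; balance after payment £4,269.61.
Month 4: interest £57.28; balance after payment £3,926.47.

£3,926.47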